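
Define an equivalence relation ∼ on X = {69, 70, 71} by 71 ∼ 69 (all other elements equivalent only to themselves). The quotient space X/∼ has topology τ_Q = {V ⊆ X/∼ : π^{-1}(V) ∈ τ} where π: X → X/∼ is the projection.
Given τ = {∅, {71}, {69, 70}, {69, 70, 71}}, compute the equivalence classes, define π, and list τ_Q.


X/∼ = {[69=71], [70]}; |τ_Q| = 2.

Equivalence classes: [69=71], [70].
Quotient map π: X → X/∼ sends 69 ↦ [69=71], 70 ↦ [70], 71 ↦ [69=71].
For each subset V ⊆ X/∼, compute π^{-1}(V) ⊆ X and check whether π^{-1}(V) ∈ τ. V is open in τ_Q iff π^{-1}(V) ∈ τ.
  V = {}: π^{-1}(V) = ∅ ∈ τ ✓.
  V = {[69=71]}: π^{-1}(V) = {69, 71} ∉ τ ✗.
  V = {[70]}: π^{-1}(V) = {70} ∉ τ ✗.
  V = {[69=71], [70]}: π^{-1}(V) = {69, 70, 71} ∈ τ ✓.
Open sets in the quotient: τ_Q = {{}, {[69=71], [70]}} (2 elements).


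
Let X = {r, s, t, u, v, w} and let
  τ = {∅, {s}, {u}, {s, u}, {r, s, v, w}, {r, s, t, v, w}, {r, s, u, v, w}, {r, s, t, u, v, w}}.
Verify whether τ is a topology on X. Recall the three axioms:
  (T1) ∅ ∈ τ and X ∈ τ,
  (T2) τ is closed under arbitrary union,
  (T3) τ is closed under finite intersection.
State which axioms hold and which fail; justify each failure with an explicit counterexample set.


τ IS a topology on X.

Axiom (T1): ∅ ∈ τ? Yes; X ∈ τ? Yes.
Axiom (T2/T3): check pairwise unions and intersections of members of τ.
All pairwise intersections and unions checked — each lies in τ. Therefore τ satisfies (T1), (T2), (T3): it IS a topology on X.


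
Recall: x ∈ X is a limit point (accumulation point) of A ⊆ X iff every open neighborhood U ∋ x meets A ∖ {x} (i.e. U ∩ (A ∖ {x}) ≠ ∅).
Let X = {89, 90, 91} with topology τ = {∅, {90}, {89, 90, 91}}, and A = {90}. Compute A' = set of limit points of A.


A' = {89, 91}

For each x ∈ X, list the open sets U ∈ τ with x ∈ U, then check whether U ∩ (A ∖ {x}) ≠ ∅ for every such U.
  x = 89: opens ∋ x are {89, 90, 91}; each meets A ∖ {89}, so x IS a limit point.
  x = 90: open {90} ∋ x has {90} ∩ (A ∖ {90}) = ∅, so x is NOT a limit point.
  x = 91: opens ∋ x are {89, 90, 91}; each meets A ∖ {91}, so x IS a limit point.
Collecting: A' = {89, 91}.


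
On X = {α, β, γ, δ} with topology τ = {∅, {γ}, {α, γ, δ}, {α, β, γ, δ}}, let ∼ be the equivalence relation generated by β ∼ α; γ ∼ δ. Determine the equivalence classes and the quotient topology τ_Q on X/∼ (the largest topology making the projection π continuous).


X/∼ = {[α=β], [γ=δ]}; |τ_Q| = 2.

Equivalence classes: [α=β], [γ=δ].
Quotient map π: X → X/∼ sends α ↦ [α=β], β ↦ [α=β], γ ↦ [γ=δ], δ ↦ [γ=δ].
For each subset V ⊆ X/∼, compute π^{-1}(V) ⊆ X and check whether π^{-1}(V) ∈ τ. V is open in τ_Q iff π^{-1}(V) ∈ τ.
  V = {}: π^{-1}(V) = ∅ ∈ τ ✓.
  V = {[α=β]}: π^{-1}(V) = {α, β} ∉ τ ✗.
  V = {[γ=δ]}: π^{-1}(V) = {γ, δ} ∉ τ ✗.
  V = {[α=β], [γ=δ]}: π^{-1}(V) = {α, β, γ, δ} ∈ τ ✓.
Open sets in the quotient: τ_Q = {{}, {[α=β], [γ=δ]}} (2 elements).


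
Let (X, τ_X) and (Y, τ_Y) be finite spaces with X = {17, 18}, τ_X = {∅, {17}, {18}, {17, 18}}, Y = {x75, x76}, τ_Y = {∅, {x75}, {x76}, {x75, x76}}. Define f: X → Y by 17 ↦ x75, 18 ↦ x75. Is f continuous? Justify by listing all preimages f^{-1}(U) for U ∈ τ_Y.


f IS continuous.

Compute f^{-1}(U) for each U ∈ τ_Y:
  U = ∅: f^{-1}(U) = ∅ ∈ τ_X ✓.
  U = {x75}: f^{-1}(U) = {17, 18} ∈ τ_X ✓.
  U = {x76}: f^{-1}(U) = ∅ ∈ τ_X ✓.
  U = {x75, x76}: f^{-1}(U) = {17, 18} ∈ τ_X ✓.
Every preimage lies in τ_X, so f IS continuous.


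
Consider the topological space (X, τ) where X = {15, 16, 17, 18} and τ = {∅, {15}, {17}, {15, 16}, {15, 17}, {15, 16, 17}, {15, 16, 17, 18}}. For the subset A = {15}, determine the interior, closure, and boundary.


int(A) = {15}, cl(A) = {15, 16, 18}, ∂A = {16, 18}.

Closed sets in (X, τ) are complements of opens:
  closed(X, τ) = {∅, {18}, {16, 18}, {17, 18}, {15, 16, 18}, {16, 17, 18}, {15, 16, 17, 18}}.
int(A) = ⋃ {U ∈ τ : U ⊆ A}. Opens contained in A: ∅, {15}.
Taking the union of these: int(A) = {15}.
cl(A) = ⋂ {C closed : A ⊆ C}. Closed sets containing A: {15, 16, 18}, {15, 16, 17, 18}.
Intersecting these: cl(A) = {15, 16, 18}.
∂A = cl(A) ∖ int(A) = {15, 16, 18} ∖ {15} = {16, 18}.


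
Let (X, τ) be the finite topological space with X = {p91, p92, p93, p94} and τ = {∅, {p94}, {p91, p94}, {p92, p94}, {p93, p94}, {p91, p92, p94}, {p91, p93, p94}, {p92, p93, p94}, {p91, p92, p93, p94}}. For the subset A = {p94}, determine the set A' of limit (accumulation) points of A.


A' = {p91, p92, p93}

For each x ∈ X, list the open sets U ∈ τ with x ∈ U, then check whether U ∩ (A ∖ {x}) ≠ ∅ for every such U.
  x = p91: opens ∋ x are {p91, p94}, {p91, p92, p94}, {p91, p93, p94}, {p91, p92, p93, p94}; each meets A ∖ {p91}, so x IS a limit point.
  x = p92: opens ∋ x are {p92, p94}, {p91, p92, p94}, {p92, p93, p94}, {p91, p92, p93, p94}; each meets A ∖ {p92}, so x IS a limit point.
  x = p93: opens ∋ x are {p93, p94}, {p91, p93, p94}, {p92, p93, p94}, {p91, p92, p93, p94}; each meets A ∖ {p93}, so x IS a limit point.
  x = p94: open {p94} ∋ x has {p94} ∩ (A ∖ {p94}) = ∅, so x is NOT a limit point.
Collecting: A' = {p91, p92, p93}.


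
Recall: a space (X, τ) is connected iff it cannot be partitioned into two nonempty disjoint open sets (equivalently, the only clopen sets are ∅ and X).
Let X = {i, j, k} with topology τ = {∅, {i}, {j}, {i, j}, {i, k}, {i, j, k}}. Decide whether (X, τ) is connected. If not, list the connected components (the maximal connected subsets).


(X, τ) is disconnected; components = [{j}, {i, k}].

Find clopen sets (U ∈ τ with X ∖ U ∈ τ):
  U = ∅, X ∖ U = {i, j, k} — both open, so U is clopen.
  U = {j}, X ∖ U = {i, k} — both open, so U is clopen.
  U = {i, k}, X ∖ U = {j} — both open, so U is clopen.
  U = {i, j, k}, X ∖ U = ∅ — both open, so U is clopen.
Nontrivial clopen(s) exist: e.g. {i, k}. So (X, τ) is disconnected.
Compute connected components by grouping points that agree on all clopens:
  component: {j}
  component: {i, k}


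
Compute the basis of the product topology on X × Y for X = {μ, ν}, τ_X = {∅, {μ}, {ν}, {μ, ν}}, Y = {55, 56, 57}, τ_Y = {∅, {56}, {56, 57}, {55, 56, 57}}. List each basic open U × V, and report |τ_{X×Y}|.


Basis B = {∅ × ∅, {μ} × {56}, {ν} × {56}, {μ} × {56, 57}, {μ, ν} × {56}, {ν} × {56, 57}, {μ} × {55, 56, 57}, {ν} × {55, 56, 57}, {μ, ν} × {56, 57}, {μ, ν} × {55, 56, 57}}; |τ_{X×Y}| = 16.

Enumerate products U × V with U ∈ τ_X, V ∈ τ_Y (deduplicated):
  ∅ × ∅ = {} (∅)
  {μ} × {56} = {(μ,56)}
  {ν} × {56} = {(ν,56)}
  {μ} × {56, 57} = {(μ,56), (μ,57)}
  {μ, ν} × {56} = {(μ,56), (ν,56)}
  {ν} × {56, 57} = {(ν,56), (ν,57)}
  {μ} × {55, 56, 57} = {(μ,55), (μ,56), (μ,57)}
  {ν} × {55, 56, 57} = {(ν,55), (ν,56), (ν,57)}
  {μ, ν} × {56, 57} = {(μ,56), (μ,57), (ν,56), (ν,57)}
  {μ, ν} × {55, 56, 57} = {(μ,55), (μ,56), (μ,57), (ν,55), (ν,56), (ν,57)}
These 10 distinct sets form the basis B.
Close under arbitrary unions to get τ_{X×Y}; counting gives |τ_{X×Y}| = 16.


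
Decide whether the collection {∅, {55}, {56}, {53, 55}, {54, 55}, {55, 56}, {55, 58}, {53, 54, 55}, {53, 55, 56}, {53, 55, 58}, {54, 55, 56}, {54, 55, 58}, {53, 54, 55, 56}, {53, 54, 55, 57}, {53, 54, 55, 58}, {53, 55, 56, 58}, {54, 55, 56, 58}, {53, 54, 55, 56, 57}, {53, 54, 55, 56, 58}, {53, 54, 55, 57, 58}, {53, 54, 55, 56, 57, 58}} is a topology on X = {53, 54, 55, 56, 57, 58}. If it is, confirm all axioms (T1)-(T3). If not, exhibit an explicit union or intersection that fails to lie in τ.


τ is NOT a topology on X.

Axiom (T1): ∅ ∈ τ? Yes; X ∈ τ? Yes.
Axiom (T2/T3): check pairwise unions and intersections of members of τ.
Counterexample for (T2): {56} ∪ {55, 58} = {55, 56, 58} ∉ τ. Therefore τ is NOT a topology.


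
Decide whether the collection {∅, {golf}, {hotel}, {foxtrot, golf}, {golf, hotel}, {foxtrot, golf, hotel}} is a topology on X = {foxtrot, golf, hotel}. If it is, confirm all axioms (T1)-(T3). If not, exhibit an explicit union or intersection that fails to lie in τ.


τ IS a topology on X.

Axiom (T1): ∅ ∈ τ? Yes; X ∈ τ? Yes.
Axiom (T2/T3): check pairwise unions and intersections of members of τ.
All pairwise intersections and unions checked — each lies in τ. Therefore τ satisfies (T1), (T2), (T3): it IS a topology on X.


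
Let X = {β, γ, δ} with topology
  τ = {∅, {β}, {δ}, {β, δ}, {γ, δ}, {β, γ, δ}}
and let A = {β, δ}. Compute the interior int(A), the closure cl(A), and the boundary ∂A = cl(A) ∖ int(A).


int(A) = {β, δ}, cl(A) = {β, γ, δ}, ∂A = {γ}.

Closed sets in (X, τ) are complements of opens:
  closed(X, τ) = {∅, {β}, {γ}, {β, γ}, {γ, δ}, {β, γ, δ}}.
int(A) = ⋃ {U ∈ τ : U ⊆ A}. Opens contained in A: ∅, {β}, {δ}, {β, δ}.
Taking the union of these: int(A) = {β, δ}.
cl(A) = ⋂ {C closed : A ⊆ C}. Closed sets containing A: {β, γ, δ}.
Intersecting these: cl(A) = {β, γ, δ}.
∂A = cl(A) ∖ int(A) = {β, γ, δ} ∖ {β, δ} = {γ}.


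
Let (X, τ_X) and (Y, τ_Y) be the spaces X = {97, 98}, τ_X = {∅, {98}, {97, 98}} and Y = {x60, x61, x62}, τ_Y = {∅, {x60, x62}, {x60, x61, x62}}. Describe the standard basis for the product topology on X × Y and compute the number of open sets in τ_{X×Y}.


Basis B = {∅ × ∅, {98} × {x60, x62}, {98} × {x60, x61, x62}, {97, 98} × {x60, x62}, {97, 98} × {x60, x61, x62}}; |τ_{X×Y}| = 6.

Enumerate products U × V with U ∈ τ_X, V ∈ τ_Y (deduplicated):
  ∅ × ∅ = {} (∅)
  {98} × {x60, x62} = {(98,x60), (98,x62)}
  {98} × {x60, x61, x62} = {(98,x60), (98,x61), (98,x62)}
  {97, 98} × {x60, x62} = {(97,x60), (97,x62), (98,x60), (98,x62)}
  {97, 98} × {x60, x61, x62} = {(97,x60), (97,x61), (97,x62), (98,x60), (98,x61), (98,x62)}
These 5 distinct sets form the basis B.
Close under arbitrary unions to get τ_{X×Y}; counting gives |τ_{X×Y}| = 6.


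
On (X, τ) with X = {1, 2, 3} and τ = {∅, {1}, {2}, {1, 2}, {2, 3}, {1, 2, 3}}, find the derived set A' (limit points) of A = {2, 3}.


A' = {3}

For each x ∈ X, list the open sets U ∈ τ with x ∈ U, then check whether U ∩ (A ∖ {x}) ≠ ∅ for every such U.
  x = 1: open {1} ∋ x has {1} ∩ (A ∖ {1}) = ∅, so x is NOT a limit point.
  x = 2: open {2} ∋ x has {2} ∩ (A ∖ {2}) = ∅, so x is NOT a limit point.
  x = 3: opens ∋ x are {2, 3}, {1, 2, 3}; each meets A ∖ {3}, so x IS a limit point.
Collecting: A' = {3}.


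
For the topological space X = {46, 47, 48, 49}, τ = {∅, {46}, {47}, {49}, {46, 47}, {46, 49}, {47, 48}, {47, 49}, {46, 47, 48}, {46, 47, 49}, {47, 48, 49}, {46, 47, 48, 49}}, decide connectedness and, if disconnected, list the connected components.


(X, τ) is disconnected; components = [{46}, {49}, {47, 48}].

Find clopen sets (U ∈ τ with X ∖ U ∈ τ):
  U = ∅, X ∖ U = {46, 47, 48, 49} — both open, so U is clopen.
  U = {46}, X ∖ U = {47, 48, 49} — both open, so U is clopen.
  U = {49}, X ∖ U = {46, 47, 48} — both open, so U is clopen.
  U = {46, 49}, X ∖ U = {47, 48} — both open, so U is clopen.
  U = {47, 48}, X ∖ U = {46, 49} — both open, so U is clopen.
  U = {46, 47, 48}, X ∖ U = {49} — both open, so U is clopen.
  U = {47, 48, 49}, X ∖ U = {46} — both open, so U is clopen.
  U = {46, 47, 48, 49}, X ∖ U = ∅ — both open, so U is clopen.
Nontrivial clopen(s) exist: e.g. {46, 49}. So (X, τ) is disconnected.
Compute connected components by grouping points that agree on all clopens:
  component: {46}
  component: {49}
  component: {47, 48}


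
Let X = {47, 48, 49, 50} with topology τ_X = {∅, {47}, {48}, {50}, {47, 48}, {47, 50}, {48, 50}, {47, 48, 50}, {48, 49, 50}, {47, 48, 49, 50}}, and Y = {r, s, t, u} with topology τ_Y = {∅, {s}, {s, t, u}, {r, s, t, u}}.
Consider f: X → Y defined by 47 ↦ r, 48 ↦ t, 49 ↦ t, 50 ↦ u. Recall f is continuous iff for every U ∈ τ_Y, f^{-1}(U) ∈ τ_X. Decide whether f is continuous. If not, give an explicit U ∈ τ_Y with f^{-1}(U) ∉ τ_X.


f IS continuous.

Compute f^{-1}(U) for each U ∈ τ_Y:
  U = ∅: f^{-1}(U) = ∅ ∈ τ_X ✓.
  U = {s}: f^{-1}(U) = ∅ ∈ τ_X ✓.
  U = {s, t, u}: f^{-1}(U) = {48, 49, 50} ∈ τ_X ✓.
  U = {r, s, t, u}: f^{-1}(U) = {47, 48, 49, 50} ∈ τ_X ✓.
Every preimage lies in τ_X, so f IS continuous.


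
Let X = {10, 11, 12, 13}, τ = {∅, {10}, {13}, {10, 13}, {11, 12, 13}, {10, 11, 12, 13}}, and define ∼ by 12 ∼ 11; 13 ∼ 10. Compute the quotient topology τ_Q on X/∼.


X/∼ = {[10=13], [11=12]}; |τ_Q| = 3.

Equivalence classes: [10=13], [11=12].
Quotient map π: X → X/∼ sends 10 ↦ [10=13], 11 ↦ [11=12], 12 ↦ [11=12], 13 ↦ [10=13].
For each subset V ⊆ X/∼, compute π^{-1}(V) ⊆ X and check whether π^{-1}(V) ∈ τ. V is open in τ_Q iff π^{-1}(V) ∈ τ.
  V = {}: π^{-1}(V) = ∅ ∈ τ ✓.
  V = {[10=13]}: π^{-1}(V) = {10, 13} ∈ τ ✓.
  V = {[11=12]}: π^{-1}(V) = {11, 12} ∉ τ ✗.
  V = {[10=13], [11=12]}: π^{-1}(V) = {10, 11, 12, 13} ∈ τ ✓.
Open sets in the quotient: τ_Q = {{}, {[10=13]}, {[10=13], [11=12]}} (3 elements).


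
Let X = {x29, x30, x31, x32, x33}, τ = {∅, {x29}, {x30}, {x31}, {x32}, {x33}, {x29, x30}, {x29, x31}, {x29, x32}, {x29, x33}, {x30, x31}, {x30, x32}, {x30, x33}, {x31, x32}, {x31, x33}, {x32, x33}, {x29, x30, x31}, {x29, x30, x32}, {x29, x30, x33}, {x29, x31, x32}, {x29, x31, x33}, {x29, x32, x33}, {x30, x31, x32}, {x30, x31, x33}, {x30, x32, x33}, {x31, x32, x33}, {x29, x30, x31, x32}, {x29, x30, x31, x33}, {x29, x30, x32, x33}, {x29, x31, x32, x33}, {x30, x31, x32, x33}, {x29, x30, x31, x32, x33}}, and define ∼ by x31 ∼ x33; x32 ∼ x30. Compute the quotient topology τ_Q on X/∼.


X/∼ = {[x29], [x30=x32], [x31=x33]}; |τ_Q| = 8.

Equivalence classes: [x29], [x30=x32], [x31=x33].
Quotient map π: X → X/∼ sends x29 ↦ [x29], x30 ↦ [x30=x32], x31 ↦ [x31=x33], x32 ↦ [x30=x32], x33 ↦ [x31=x33].
For each subset V ⊆ X/∼, compute π^{-1}(V) ⊆ X and check whether π^{-1}(V) ∈ τ. V is open in τ_Q iff π^{-1}(V) ∈ τ.
  V = {}: π^{-1}(V) = ∅ ∈ τ ✓.
  V = {[x29]}: π^{-1}(V) = {x29} ∈ τ ✓.
  V = {[x30=x32]}: π^{-1}(V) = {x30, x32} ∈ τ ✓.
  V = {[x29], [x30=x32]}: π^{-1}(V) = {x29, x30, x32} ∈ τ ✓.
  V = {[x31=x33]}: π^{-1}(V) = {x31, x33} ∈ τ ✓.
  V = {[x29], [x31=x33]}: π^{-1}(V) = {x29, x31, x33} ∈ τ ✓.
  V = {[x30=x32], [x31=x33]}: π^{-1}(V) = {x30, x31, x32, x33} ∈ τ ✓.
  V = {[x29], [x30=x32], [x31=x33]}: π^{-1}(V) = {x29, x30, x31, x32, x33} ∈ τ ✓.
Open sets in the quotient: τ_Q = {{}, {[x29]}, {[x30=x32]}, {[x29], [x30=x32]}, {[x31=x33]}, {[x29], [x31=x33]}, {[x30=x32], [x31=x33]}, {[x29], [x30=x32], [x31=x33]}} (8 elements).


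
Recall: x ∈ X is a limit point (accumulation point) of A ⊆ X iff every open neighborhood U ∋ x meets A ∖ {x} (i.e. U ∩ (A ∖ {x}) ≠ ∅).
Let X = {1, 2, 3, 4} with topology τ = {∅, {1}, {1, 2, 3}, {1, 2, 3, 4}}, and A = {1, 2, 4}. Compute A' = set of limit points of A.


A' = {2, 3, 4}

For each x ∈ X, list the open sets U ∈ τ with x ∈ U, then check whether U ∩ (A ∖ {x}) ≠ ∅ for every such U.
  x = 1: open {1} ∋ x has {1} ∩ (A ∖ {1}) = ∅, so x is NOT a limit point.
  x = 2: opens ∋ x are {1, 2, 3}, {1, 2, 3, 4}; each meets A ∖ {2}, so x IS a limit point.
  x = 3: opens ∋ x are {1, 2, 3}, {1, 2, 3, 4}; each meets A ∖ {3}, so x IS a limit point.
  x = 4: opens ∋ x are {1, 2, 3, 4}; each meets A ∖ {4}, so x IS a limit point.
Collecting: A' = {2, 3, 4}.


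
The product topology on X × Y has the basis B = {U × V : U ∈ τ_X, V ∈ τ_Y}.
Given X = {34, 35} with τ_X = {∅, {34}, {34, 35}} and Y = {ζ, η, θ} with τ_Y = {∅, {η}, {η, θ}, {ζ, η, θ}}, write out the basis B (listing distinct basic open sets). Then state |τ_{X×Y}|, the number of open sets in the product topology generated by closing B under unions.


Basis B = {∅ × ∅, {34} × {η}, {34} × {η, θ}, {34, 35} × {η}, {34} × {ζ, η, θ}, {34, 35} × {η, θ}, {34, 35} × {ζ, η, θ}}; |τ_{X×Y}| = 10.

Enumerate products U × V with U ∈ τ_X, V ∈ τ_Y (deduplicated):
  ∅ × ∅ = {} (∅)
  {34} × {η} = {(34,η)}
  {34} × {η, θ} = {(34,η), (34,θ)}
  {34, 35} × {η} = {(34,η), (35,η)}
  {34} × {ζ, η, θ} = {(34,ζ), (34,η), (34,θ)}
  {34, 35} × {η, θ} = {(34,η), (34,θ), (35,η), (35,θ)}
  {34, 35} × {ζ, η, θ} = {(34,ζ), (34,η), (34,θ), (35,ζ), (35,η), (35,θ)}
These 7 distinct sets form the basis B.
Close under arbitrary unions to get τ_{X×Y}; counting gives |τ_{X×Y}| = 10.


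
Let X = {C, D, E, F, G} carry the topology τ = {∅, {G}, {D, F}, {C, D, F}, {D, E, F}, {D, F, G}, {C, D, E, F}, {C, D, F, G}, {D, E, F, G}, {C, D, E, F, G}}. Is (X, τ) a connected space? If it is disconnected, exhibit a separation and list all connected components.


(X, τ) is disconnected; components = [{G}, {C, D, E, F}].

Find clopen sets (U ∈ τ with X ∖ U ∈ τ):
  U = ∅, X ∖ U = {C, D, E, F, G} — both open, so U is clopen.
  U = {G}, X ∖ U = {C, D, E, F} — both open, so U is clopen.
  U = {C, D, E, F}, X ∖ U = {G} — both open, so U is clopen.
  U = {C, D, E, F, G}, X ∖ U = ∅ — both open, so U is clopen.
Nontrivial clopen(s) exist: e.g. {C, D, E, F}. So (X, τ) is disconnected.
Compute connected components by grouping points that agree on all clopens:
  component: {G}
  component: {C, D, E, F}


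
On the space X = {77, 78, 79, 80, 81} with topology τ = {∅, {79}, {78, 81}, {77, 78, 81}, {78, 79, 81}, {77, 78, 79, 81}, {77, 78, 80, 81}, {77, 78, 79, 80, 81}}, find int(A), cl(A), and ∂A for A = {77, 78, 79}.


int(A) = {79}, cl(A) = {77, 78, 79, 80, 81}, ∂A = {77, 78, 80, 81}.

Closed sets in (X, τ) are complements of opens:
  closed(X, τ) = {∅, {79}, {80}, {77, 80}, {79, 80}, {77, 79, 80}, {77, 78, 80, 81}, {77, 78, 79, 80, 81}}.
int(A) = ⋃ {U ∈ τ : U ⊆ A}. Opens contained in A: ∅, {79}.
Taking the union of these: int(A) = {79}.
cl(A) = ⋂ {C closed : A ⊆ C}. Closed sets containing A: {77, 78, 79, 80, 81}.
Intersecting these: cl(A) = {77, 78, 79, 80, 81}.
∂A = cl(A) ∖ int(A) = {77, 78, 79, 80, 81} ∖ {79} = {77, 78, 80, 81}.


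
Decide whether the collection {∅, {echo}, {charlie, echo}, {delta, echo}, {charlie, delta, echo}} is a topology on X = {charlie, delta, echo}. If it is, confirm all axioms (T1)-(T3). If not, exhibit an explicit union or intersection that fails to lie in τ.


τ IS a topology on X.

Axiom (T1): ∅ ∈ τ? Yes; X ∈ τ? Yes.
Axiom (T2/T3): check pairwise unions and intersections of members of τ.
All pairwise intersections and unions checked — each lies in τ. Therefore τ satisfies (T1), (T2), (T3): it IS a topology on X.


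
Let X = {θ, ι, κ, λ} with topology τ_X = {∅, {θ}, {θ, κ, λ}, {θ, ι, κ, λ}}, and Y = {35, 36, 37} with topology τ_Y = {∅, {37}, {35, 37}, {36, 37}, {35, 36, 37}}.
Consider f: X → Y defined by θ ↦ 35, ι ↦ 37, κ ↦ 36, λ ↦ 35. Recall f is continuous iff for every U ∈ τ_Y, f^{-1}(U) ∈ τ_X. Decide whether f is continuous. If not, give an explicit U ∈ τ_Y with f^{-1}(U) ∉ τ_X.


f is NOT continuous.

Compute f^{-1}(U) for each U ∈ τ_Y:
  U = ∅: f^{-1}(U) = ∅ ∈ τ_X ✓.
  U = {37}: f^{-1}(U) = {ι} ∉ τ_X ✗.
  U = {35, 37}: f^{-1}(U) = {θ, ι, λ} ∉ τ_X ✗.
  U = {36, 37}: f^{-1}(U) = {ι, κ} ∉ τ_X ✗.
  U = {35, 36, 37}: f^{-1}(U) = {θ, ι, κ, λ} ∈ τ_X ✓.
Found U = {37} with f^{-1}(U) = {ι} not in τ_X. Therefore f is NOT continuous.


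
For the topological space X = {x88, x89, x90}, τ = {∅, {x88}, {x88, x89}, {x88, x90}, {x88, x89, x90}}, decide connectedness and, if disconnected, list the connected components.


(X, τ) is connected.

Find clopen sets (U ∈ τ with X ∖ U ∈ τ):
  U = ∅, X ∖ U = {x88, x89, x90} — both open, so U is clopen.
  U = {x88, x89, x90}, X ∖ U = ∅ — both open, so U is clopen.
Only trivial clopens (∅ and X) exist, so (X, τ) is connected.
Compute connected components by grouping points that agree on all clopens:
  component: {x88, x89, x90}


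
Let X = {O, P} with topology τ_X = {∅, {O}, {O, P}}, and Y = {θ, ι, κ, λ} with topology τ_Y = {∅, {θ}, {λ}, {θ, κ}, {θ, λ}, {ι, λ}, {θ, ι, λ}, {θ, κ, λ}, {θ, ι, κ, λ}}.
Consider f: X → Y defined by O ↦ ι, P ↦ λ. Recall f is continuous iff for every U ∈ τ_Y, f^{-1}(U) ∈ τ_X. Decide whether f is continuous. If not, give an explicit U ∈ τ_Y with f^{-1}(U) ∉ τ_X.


f is NOT continuous.

Compute f^{-1}(U) for each U ∈ τ_Y:
  U = ∅: f^{-1}(U) = ∅ ∈ τ_X ✓.
  U = {θ}: f^{-1}(U) = ∅ ∈ τ_X ✓.
  U = {λ}: f^{-1}(U) = {P} ∉ τ_X ✗.
  U = {θ, κ}: f^{-1}(U) = ∅ ∈ τ_X ✓.
  U = {θ, λ}: f^{-1}(U) = {P} ∉ τ_X ✗.
  U = {ι, λ}: f^{-1}(U) = {O, P} ∈ τ_X ✓.
  U = {θ, ι, λ}: f^{-1}(U) = {O, P} ∈ τ_X ✓.
  U = {θ, κ, λ}: f^{-1}(U) = {P} ∉ τ_X ✗.
  U = {θ, ι, κ, λ}: f^{-1}(U) = {O, P} ∈ τ_X ✓.
Found U = {λ} with f^{-1}(U) = {P} not in τ_X. Therefore f is NOT continuous.


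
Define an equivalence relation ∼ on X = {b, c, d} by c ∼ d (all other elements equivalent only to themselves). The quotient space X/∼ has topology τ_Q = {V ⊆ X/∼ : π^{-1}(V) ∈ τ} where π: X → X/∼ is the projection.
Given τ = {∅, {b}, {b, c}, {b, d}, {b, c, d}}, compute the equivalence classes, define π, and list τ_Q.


X/∼ = {[b], [c=d]}; |τ_Q| = 3.

Equivalence classes: [b], [c=d].
Quotient map π: X → X/∼ sends b ↦ [b], c ↦ [c=d], d ↦ [c=d].
For each subset V ⊆ X/∼, compute π^{-1}(V) ⊆ X and check whether π^{-1}(V) ∈ τ. V is open in τ_Q iff π^{-1}(V) ∈ τ.
  V = {}: π^{-1}(V) = ∅ ∈ τ ✓.
  V = {[b]}: π^{-1}(V) = {b} ∈ τ ✓.
  V = {[c=d]}: π^{-1}(V) = {c, d} ∉ τ ✗.
  V = {[b], [c=d]}: π^{-1}(V) = {b, c, d} ∈ τ ✓.
Open sets in the quotient: τ_Q = {{}, {[b]}, {[b], [c=d]}} (3 elements).


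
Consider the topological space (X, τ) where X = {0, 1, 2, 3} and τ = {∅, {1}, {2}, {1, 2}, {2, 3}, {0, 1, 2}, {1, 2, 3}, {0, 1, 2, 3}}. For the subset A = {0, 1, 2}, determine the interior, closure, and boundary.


int(A) = {0, 1, 2}, cl(A) = {0, 1, 2, 3}, ∂A = {3}.

Closed sets in (X, τ) are complements of opens:
  closed(X, τ) = {∅, {0}, {3}, {0, 1}, {0, 3}, {0, 1, 3}, {0, 2, 3}, {0, 1, 2, 3}}.
int(A) = ⋃ {U ∈ τ : U ⊆ A}. Opens contained in A: ∅, {1}, {2}, {1, 2}, {0, 1, 2}.
Taking the union of these: int(A) = {0, 1, 2}.
cl(A) = ⋂ {C closed : A ⊆ C}. Closed sets containing A: {0, 1, 2, 3}.
Intersecting these: cl(A) = {0, 1, 2, 3}.
∂A = cl(A) ∖ int(A) = {0, 1, 2, 3} ∖ {0, 1, 2} = {3}.


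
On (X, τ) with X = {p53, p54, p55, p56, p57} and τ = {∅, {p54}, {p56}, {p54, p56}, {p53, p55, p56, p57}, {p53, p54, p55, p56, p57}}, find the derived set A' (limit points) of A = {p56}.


A' = {p53, p55, p57}

For each x ∈ X, list the open sets U ∈ τ with x ∈ U, then check whether U ∩ (A ∖ {x}) ≠ ∅ for every such U.
  x = p53: opens ∋ x are {p53, p55, p56, p57}, {p53, p54, p55, p56, p57}; each meets A ∖ {p53}, so x IS a limit point.
  x = p54: open {p54} ∋ x has {p54} ∩ (A ∖ {p54}) = ∅, so x is NOT a limit point.
  x = p55: opens ∋ x are {p53, p55, p56, p57}, {p53, p54, p55, p56, p57}; each meets A ∖ {p55}, so x IS a limit point.
  x = p56: open {p56} ∋ x has {p56} ∩ (A ∖ {p56}) = ∅, so x is NOT a limit point.
  x = p57: opens ∋ x are {p53, p55, p56, p57}, {p53, p54, p55, p56, p57}; each meets A ∖ {p57}, so x IS a limit point.
Collecting: A' = {p53, p55, p57}.


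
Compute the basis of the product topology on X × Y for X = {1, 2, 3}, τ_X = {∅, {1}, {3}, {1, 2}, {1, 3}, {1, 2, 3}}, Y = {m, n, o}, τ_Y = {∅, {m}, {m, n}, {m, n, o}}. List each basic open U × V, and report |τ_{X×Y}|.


Basis B = {∅ × ∅, {1} × {m}, {3} × {m}, {1} × {m, n}, {1, 2} × {m}, {1, 3} × {m}, {3} × {m, n}, {1} × {m, n, o}, {1, 2, 3} × {m}, {3} × {m, n, o}, {1, 2} × {m, n}, {1, 3} × {m, n}, {1, 2} × {m, n, o}, {1, 3} × {m, n, o}, {1, 2, 3} × {m, n}, {1, 2, 3} × {m, n, o}}; |τ_{X×Y}| = 40.

Enumerate products U × V with U ∈ τ_X, V ∈ τ_Y (deduplicated):
  ∅ × ∅ = {} (∅)
  {1} × {m} = {(1,m)}
  {3} × {m} = {(3,m)}
  {1} × {m, n} = {(1,m), (1,n)}
  {1, 2} × {m} = {(1,m), (2,m)}
  {1, 3} × {m} = {(1,m), (3,m)}
  {3} × {m, n} = {(3,m), (3,n)}
  {1} × {m, n, o} = {(1,m), (1,n), (1,o)}
  {1, 2, 3} × {m} = {(1,m), (2,m), (3,m)}
  {3} × {m, n, o} = {(3,m), (3,n), (3,o)}
  {1, 2} × {m, n} = {(1,m), (1,n), (2,m), (2,n)}
  {1, 3} × {m, n} = {(1,m), (1,n), (3,m), (3,n)}
  {1, 2} × {m, n, o} = {(1,m), (1,n), (1,o), (2,m), (2,n), (2,o)}
  {1, 3} × {m, n, o} = {(1,m), (1,n), (1,o), (3,m), (3,n), (3,o)}
  {1, 2, 3} × {m, n} = {(1,m), (1,n), (2,m), (2,n), (3,m), (3,n)}
  {1, 2, 3} × {m, n, o} = {(1,m), (1,n), (1,o), (2,m), (2,n), (2,o), (3,m), (3,n), (3,o)}
These 16 distinct sets form the basis B.
Close under arbitrary unions to get τ_{X×Y}; counting gives |τ_{X×Y}| = 40.


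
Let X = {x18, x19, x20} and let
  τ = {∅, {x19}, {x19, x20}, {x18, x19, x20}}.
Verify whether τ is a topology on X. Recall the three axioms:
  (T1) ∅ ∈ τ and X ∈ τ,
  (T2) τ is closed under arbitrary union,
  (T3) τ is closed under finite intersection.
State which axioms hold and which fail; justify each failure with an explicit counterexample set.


τ IS a topology on X.

Axiom (T1): ∅ ∈ τ? Yes; X ∈ τ? Yes.
Axiom (T2/T3): check pairwise unions and intersections of members of τ.
All pairwise intersections and unions checked — each lies in τ. Therefore τ satisfies (T1), (T2), (T3): it IS a topology on X.


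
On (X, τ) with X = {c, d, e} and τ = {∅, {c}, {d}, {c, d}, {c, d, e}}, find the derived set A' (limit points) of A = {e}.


A' = ∅

For each x ∈ X, list the open sets U ∈ τ with x ∈ U, then check whether U ∩ (A ∖ {x}) ≠ ∅ for every such U.
  x = c: open {c} ∋ x has {c} ∩ (A ∖ {c}) = ∅, so x is NOT a limit point.
  x = d: open {d} ∋ x has {d} ∩ (A ∖ {d}) = ∅, so x is NOT a limit point.
  x = e: open {c, d, e} ∋ x has {c, d, e} ∩ (A ∖ {e}) = ∅, so x is NOT a limit point.
Collecting: A' = ∅.


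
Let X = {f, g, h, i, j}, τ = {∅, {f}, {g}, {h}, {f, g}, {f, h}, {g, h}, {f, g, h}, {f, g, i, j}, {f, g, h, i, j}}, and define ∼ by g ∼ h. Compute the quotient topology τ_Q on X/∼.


X/∼ = {[f], [g=h], [i], [j]}; |τ_Q| = 5.

Equivalence classes: [f], [g=h], [i], [j].
Quotient map π: X → X/∼ sends f ↦ [f], g ↦ [g=h], h ↦ [g=h], i ↦ [i], j ↦ [j].
For each subset V ⊆ X/∼, compute π^{-1}(V) ⊆ X and check whether π^{-1}(V) ∈ τ. V is open in τ_Q iff π^{-1}(V) ∈ τ.
  V = {}: π^{-1}(V) = ∅ ∈ τ ✓.
  V = {[f]}: π^{-1}(V) = {f} ∈ τ ✓.
  V = {[g=h]}: π^{-1}(V) = {g, h} ∈ τ ✓.
  V = {[f], [g=h]}: π^{-1}(V) = {f, g, h} ∈ τ ✓.
  V = {[i]}: π^{-1}(V) = {i} ∉ τ ✗.
  V = {[f], [i]}: π^{-1}(V) = {f, i} ∉ τ ✗.
  V = {[g=h], [i]}: π^{-1}(V) = {g, h, i} ∉ τ ✗.
  V = {[f], [g=h], [i]}: π^{-1}(V) = {f, g, h, i} ∉ τ ✗.
  V = {[j]}: π^{-1}(V) = {j} ∉ τ ✗.
  V = {[f], [j]}: π^{-1}(V) = {f, j} ∉ τ ✗.
  V = {[g=h], [j]}: π^{-1}(V) = {g, h, j} ∉ τ ✗.
  V = {[f], [g=h], [j]}: π^{-1}(V) = {f, g, h, j} ∉ τ ✗.
  V = {[i], [j]}: π^{-1}(V) = {i, j} ∉ τ ✗.
  V = {[f], [i], [j]}: π^{-1}(V) = {f, i, j} ∉ τ ✗.
  V = {[g=h], [i], [j]}: π^{-1}(V) = {g, h, i, j} ∉ τ ✗.
  V = {[f], [g=h], [i], [j]}: π^{-1}(V) = {f, g, h, i, j} ∈ τ ✓.
Open sets in the quotient: τ_Q = {{}, {[f]}, {[g=h]}, {[f], [g=h]}, {[f], [g=h], [i], [j]}} (5 elements).


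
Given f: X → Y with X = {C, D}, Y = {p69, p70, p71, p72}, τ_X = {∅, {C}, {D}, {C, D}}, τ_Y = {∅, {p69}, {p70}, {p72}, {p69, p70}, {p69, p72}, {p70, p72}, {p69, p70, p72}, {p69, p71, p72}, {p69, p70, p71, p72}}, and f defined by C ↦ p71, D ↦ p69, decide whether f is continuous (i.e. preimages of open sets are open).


f IS continuous.

Compute f^{-1}(U) for each U ∈ τ_Y:
  U = ∅: f^{-1}(U) = ∅ ∈ τ_X ✓.
  U = {p69}: f^{-1}(U) = {D} ∈ τ_X ✓.
  U = {p70}: f^{-1}(U) = ∅ ∈ τ_X ✓.
  U = {p72}: f^{-1}(U) = ∅ ∈ τ_X ✓.
  U = {p69, p70}: f^{-1}(U) = {D} ∈ τ_X ✓.
  U = {p69, p72}: f^{-1}(U) = {D} ∈ τ_X ✓.
  U = {p70, p72}: f^{-1}(U) = ∅ ∈ τ_X ✓.
  U = {p69, p70, p72}: f^{-1}(U) = {D} ∈ τ_X ✓.
  U = {p69, p71, p72}: f^{-1}(U) = {C, D} ∈ τ_X ✓.
  U = {p69, p70, p71, p72}: f^{-1}(U) = {C, D} ∈ τ_X ✓.
Every preimage lies in τ_X, so f IS continuous.


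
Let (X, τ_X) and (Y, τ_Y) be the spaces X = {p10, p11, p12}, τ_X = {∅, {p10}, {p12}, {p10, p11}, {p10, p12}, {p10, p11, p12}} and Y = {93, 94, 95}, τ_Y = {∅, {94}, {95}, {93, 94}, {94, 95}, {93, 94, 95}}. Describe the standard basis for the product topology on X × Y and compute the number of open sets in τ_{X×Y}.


Basis B = {∅ × ∅, {p10} × {94}, {p10} × {95}, {p12} × {94}, {p12} × {95}, {p10} × {93, 94}, {p10} × {94, 95}, {p10, p11} × {94}, {p10, p12} × {94}, {p10, p11} × {95}, {p10, p12} × {95}, {p12} × {93, 94}, {p12} × {94, 95}, {p10} × {93, 94, 95}, {p10, p11, p12} × {94}, {p10, p11, p12} × {95}, {p12} × {93, 94, 95}, {p10, p11} × {93, 94}, {p10, p12} × {93, 94}, {p10, p11} × {94, 95}, {p10, p12} × {94, 95}, {p10, p11} × {93, 94, 95}, {p10, p12} × {93, 94, 95}, {p10, p11, p12} × {93, 94}, {p10, p11, p12} × {94, 95}, {p10, p11, p12} × {93, 94, 95}}; |τ_{X×Y}| = 108.

Enumerate products U × V with U ∈ τ_X, V ∈ τ_Y (deduplicated):
  ∅ × ∅ = {} (∅)
  {p10} × {94} = {(p10,94)}
  {p10} × {95} = {(p10,95)}
  {p12} × {94} = {(p12,94)}
  {p12} × {95} = {(p12,95)}
  {p10} × {93, 94} = {(p10,93), (p10,94)}
  {p10} × {94, 95} = {(p10,94), (p10,95)}
  {p10, p11} × {94} = {(p10,94), (p11,94)}
  {p10, p12} × {94} = {(p10,94), (p12,94)}
  {p10, p11} × {95} = {(p10,95), (p11,95)}
  {p10, p12} × {95} = {(p10,95), (p12,95)}
  {p12} × {93, 94} = {(p12,93), (p12,94)}
  {p12} × {94, 95} = {(p12,94), (p12,95)}
  {p10} × {93, 94, 95} = {(p10,93), (p10,94), (p10,95)}
  {p10, p11, p12} × {94} = {(p10,94), (p11,94), (p12,94)}
  {p10, p11, p12} × {95} = {(p10,95), (p11,95), (p12,95)}
  {p12} × {93, 94, 95} = {(p12,93), (p12,94), (p12,95)}
  {p10, p11} × {93, 94} = {(p10,93), (p10,94), (p11,93), (p11,94)}
  {p10, p12} × {93, 94} = {(p10,93), (p10,94), (p12,93), (p12,94)}
  {p10, p11} × {94, 95} = {(p10,94), (p10,95), (p11,94), (p11,95)}
  {p10, p12} × {94, 95} = {(p10,94), (p10,95), (p12,94), (p12,95)}
  {p10, p11} × {93, 94, 95} = {(p10,93), (p10,94), (p10,95), (p11,93), (p11,94), (p11,95)}
  {p10, p12} × {93, 94, 95} = {(p10,93), (p10,94), (p10,95), (p12,93), (p12,94), (p12,95)}
  {p10, p11, p12} × {93, 94} = {(p10,93), (p10,94), (p11,93), (p11,94), (p12,93), (p12,94)}
  {p10, p11, p12} × {94, 95} = {(p10,94), (p10,95), (p11,94), (p11,95), (p12,94), (p12,95)}
  {p10, p11, p12} × {93, 94, 95} = {(p10,93), (p10,94), (p10,95), (p11,93), (p11,94), (p11,95), (p12,93), (p12,94), (p12,95)}
These 26 distinct sets form the basis B.
Close under arbitrary unions to get τ_{X×Y}; counting gives |τ_{X×Y}| = 108.


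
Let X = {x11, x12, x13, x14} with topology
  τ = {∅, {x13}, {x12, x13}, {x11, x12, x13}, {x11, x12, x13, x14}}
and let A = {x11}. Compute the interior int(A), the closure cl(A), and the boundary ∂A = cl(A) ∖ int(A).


int(A) = ∅, cl(A) = {x11, x14}, ∂A = {x11, x14}.

Closed sets in (X, τ) are complements of opens:
  closed(X, τ) = {∅, {x14}, {x11, x14}, {x11, x12, x14}, {x11, x12, x13, x14}}.
int(A) = ⋃ {U ∈ τ : U ⊆ A}. Opens contained in A: ∅.
Taking the union of these: int(A) = ∅.
cl(A) = ⋂ {C closed : A ⊆ C}. Closed sets containing A: {x11, x14}, {x11, x12, x14}, {x11, x12, x13, x14}.
Intersecting these: cl(A) = {x11, x14}.
∂A = cl(A) ∖ int(A) = {x11, x14} ∖ ∅ = {x11, x14}.


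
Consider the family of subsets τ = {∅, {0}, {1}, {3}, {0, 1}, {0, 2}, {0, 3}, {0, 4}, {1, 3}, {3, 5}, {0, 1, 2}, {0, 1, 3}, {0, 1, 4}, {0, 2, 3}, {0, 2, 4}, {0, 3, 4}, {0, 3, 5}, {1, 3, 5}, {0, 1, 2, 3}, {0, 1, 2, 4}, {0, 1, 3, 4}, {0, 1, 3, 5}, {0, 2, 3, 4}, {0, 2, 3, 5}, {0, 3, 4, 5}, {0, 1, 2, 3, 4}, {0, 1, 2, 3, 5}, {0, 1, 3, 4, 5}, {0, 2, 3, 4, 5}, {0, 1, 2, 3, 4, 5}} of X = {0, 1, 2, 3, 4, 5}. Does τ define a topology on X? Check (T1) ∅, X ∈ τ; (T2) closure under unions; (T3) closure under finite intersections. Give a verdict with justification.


τ IS a topology on X.

Axiom (T1): ∅ ∈ τ? Yes; X ∈ τ? Yes.
Axiom (T2/T3): check pairwise unions and intersections of members of τ.
All pairwise intersections and unions checked — each lies in τ. Therefore τ satisfies (T1), (T2), (T3): it IS a topology on X.


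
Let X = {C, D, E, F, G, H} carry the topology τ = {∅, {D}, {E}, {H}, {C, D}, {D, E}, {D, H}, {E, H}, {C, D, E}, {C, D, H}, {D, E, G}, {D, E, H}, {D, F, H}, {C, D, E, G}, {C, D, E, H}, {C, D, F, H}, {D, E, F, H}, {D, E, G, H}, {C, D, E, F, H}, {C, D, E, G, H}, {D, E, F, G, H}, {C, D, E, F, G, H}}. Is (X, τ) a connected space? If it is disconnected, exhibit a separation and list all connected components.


(X, τ) is connected.

Find clopen sets (U ∈ τ with X ∖ U ∈ τ):
  U = ∅, X ∖ U = {C, D, E, F, G, H} — both open, so U is clopen.
  U = {C, D, E, F, G, H}, X ∖ U = ∅ — both open, so U is clopen.
Only trivial clopens (∅ and X) exist, so (X, τ) is connected.
Compute connected components by grouping points that agree on all clopens:
  component: {C, D, E, F, G, H}


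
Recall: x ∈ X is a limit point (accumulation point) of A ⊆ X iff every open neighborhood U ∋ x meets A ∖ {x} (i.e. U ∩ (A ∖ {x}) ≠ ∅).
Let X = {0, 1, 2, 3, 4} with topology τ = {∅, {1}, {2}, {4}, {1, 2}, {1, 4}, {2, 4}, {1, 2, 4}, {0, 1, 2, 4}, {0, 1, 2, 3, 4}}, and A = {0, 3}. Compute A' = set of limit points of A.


A' = {3}

For each x ∈ X, list the open sets U ∈ τ with x ∈ U, then check whether U ∩ (A ∖ {x}) ≠ ∅ for every such U.
  x = 0: open {0, 1, 2, 4} ∋ x has {0, 1, 2, 4} ∩ (A ∖ {0}) = ∅, so x is NOT a limit point.
  x = 1: open {1} ∋ x has {1} ∩ (A ∖ {1}) = ∅, so x is NOT a limit point.
  x = 2: open {2} ∋ x has {2} ∩ (A ∖ {2}) = ∅, so x is NOT a limit point.
  x = 3: opens ∋ x are {0, 1, 2, 3, 4}; each meets A ∖ {3}, so x IS a limit point.
  x = 4: open {4} ∋ x has {4} ∩ (A ∖ {4}) = ∅, so x is NOT a limit point.
Collecting: A' = {3}.


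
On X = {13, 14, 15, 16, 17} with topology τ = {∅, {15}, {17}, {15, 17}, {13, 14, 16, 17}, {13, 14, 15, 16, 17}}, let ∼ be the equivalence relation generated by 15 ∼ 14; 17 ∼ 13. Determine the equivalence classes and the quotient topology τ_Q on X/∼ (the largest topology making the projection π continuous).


X/∼ = {[13=17], [14=15], [16]}; |τ_Q| = 2.

Equivalence classes: [13=17], [14=15], [16].
Quotient map π: X → X/∼ sends 13 ↦ [13=17], 14 ↦ [14=15], 15 ↦ [14=15], 16 ↦ [16], 17 ↦ [13=17].
For each subset V ⊆ X/∼, compute π^{-1}(V) ⊆ X and check whether π^{-1}(V) ∈ τ. V is open in τ_Q iff π^{-1}(V) ∈ τ.
  V = {}: π^{-1}(V) = ∅ ∈ τ ✓.
  V = {[13=17]}: π^{-1}(V) = {13, 17} ∉ τ ✗.
  V = {[14=15]}: π^{-1}(V) = {14, 15} ∉ τ ✗.
  V = {[13=17], [14=15]}: π^{-1}(V) = {13, 14, 15, 17} ∉ τ ✗.
  V = {[16]}: π^{-1}(V) = {16} ∉ τ ✗.
  V = {[13=17], [16]}: π^{-1}(V) = {13, 16, 17} ∉ τ ✗.
  V = {[14=15], [16]}: π^{-1}(V) = {14, 15, 16} ∉ τ ✗.
  V = {[13=17], [14=15], [16]}: π^{-1}(V) = {13, 14, 15, 16, 17} ∈ τ ✓.
Open sets in the quotient: τ_Q = {{}, {[13=17], [14=15], [16]}} (2 elements).


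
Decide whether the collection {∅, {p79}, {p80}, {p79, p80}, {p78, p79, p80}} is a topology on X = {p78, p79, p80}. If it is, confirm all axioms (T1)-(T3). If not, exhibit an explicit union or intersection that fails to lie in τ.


τ IS a topology on X.

Axiom (T1): ∅ ∈ τ? Yes; X ∈ τ? Yes.
Axiom (T2/T3): check pairwise unions and intersections of members of τ.
All pairwise intersections and unions checked — each lies in τ. Therefore τ satisfies (T1), (T2), (T3): it IS a topology on X.


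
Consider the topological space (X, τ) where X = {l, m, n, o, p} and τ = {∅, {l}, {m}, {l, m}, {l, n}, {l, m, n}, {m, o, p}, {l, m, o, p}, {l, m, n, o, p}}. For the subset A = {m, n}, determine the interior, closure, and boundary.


int(A) = {m}, cl(A) = {m, n, o, p}, ∂A = {n, o, p}.

Closed sets in (X, τ) are complements of opens:
  closed(X, τ) = {∅, {n}, {l, n}, {o, p}, {m, o, p}, {n, o, p}, {l, n, o, p}, {m, n, o, p}, {l, m, n, o, p}}.
int(A) = ⋃ {U ∈ τ : U ⊆ A}. Opens contained in A: ∅, {m}.
Taking the union of these: int(A) = {m}.
cl(A) = ⋂ {C closed : A ⊆ C}. Closed sets containing A: {m, n, o, p}, {l, m, n, o, p}.
Intersecting these: cl(A) = {m, n, o, p}.
∂A = cl(A) ∖ int(A) = {m, n, o, p} ∖ {m} = {n, o, p}.


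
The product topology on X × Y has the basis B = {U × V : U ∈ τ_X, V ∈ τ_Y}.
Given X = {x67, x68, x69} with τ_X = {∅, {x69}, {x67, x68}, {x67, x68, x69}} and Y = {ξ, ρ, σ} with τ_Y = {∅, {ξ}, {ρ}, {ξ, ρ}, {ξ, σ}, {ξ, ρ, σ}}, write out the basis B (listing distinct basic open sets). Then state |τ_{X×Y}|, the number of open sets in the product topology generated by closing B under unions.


Basis B = {∅ × ∅, {x69} × {ξ}, {x69} × {ρ}, {x67, x68} × {ξ}, {x67, x68} × {ρ}, {x69} × {ξ, ρ}, {x69} × {ξ, σ}, {x67, x68, x69} × {ξ}, {x67, x68, x69} × {ρ}, {x69} × {ξ, ρ, σ}, {x67, x68} × {ξ, ρ}, {x67, x68} × {ξ, σ}, {x67, x68} × {ξ, ρ, σ}, {x67, x68, x69} × {ξ, ρ}, {x67, x68, x69} × {ξ, σ}, {x67, x68, x69} × {ξ, ρ, σ}}; |τ_{X×Y}| = 36.

Enumerate products U × V with U ∈ τ_X, V ∈ τ_Y (deduplicated):
  ∅ × ∅ = {} (∅)
  {x69} × {ξ} = {(x69,ξ)}
  {x69} × {ρ} = {(x69,ρ)}
  {x67, x68} × {ξ} = {(x67,ξ), (x68,ξ)}
  {x67, x68} × {ρ} = {(x67,ρ), (x68,ρ)}
  {x69} × {ξ, ρ} = {(x69,ξ), (x69,ρ)}
  {x69} × {ξ, σ} = {(x69,ξ), (x69,σ)}
  {x67, x68, x69} × {ξ} = {(x67,ξ), (x68,ξ), (x69,ξ)}
  {x67, x68, x69} × {ρ} = {(x67,ρ), (x68,ρ), (x69,ρ)}
  {x69} × {ξ, ρ, σ} = {(x69,ξ), (x69,ρ), (x69,σ)}
  {x67, x68} × {ξ, ρ} = {(x67,ξ), (x67,ρ), (x68,ξ), (x68,ρ)}
  {x67, x68} × {ξ, σ} = {(x67,ξ), (x67,σ), (x68,ξ), (x68,σ)}
  {x67, x68} × {ξ, ρ, σ} = {(x67,ξ), (x67,ρ), (x67,σ), (x68,ξ), (x68,ρ), (x68,σ)}
  {x67, x68, x69} × {ξ, ρ} = {(x67,ξ), (x67,ρ), (x68,ξ), (x68,ρ), (x69,ξ), (x69,ρ)}
  {x67, x68, x69} × {ξ, σ} = {(x67,ξ), (x67,σ), (x68,ξ), (x68,σ), (x69,ξ), (x69,σ)}
  {x67, x68, x69} × {ξ, ρ, σ} = {(x67,ξ), (x67,ρ), (x67,σ), (x68,ξ), (x68,ρ), (x68,σ), (x69,ξ), (x69,ρ), (x69,σ)}
These 16 distinct sets form the basis B.
Close under arbitrary unions to get τ_{X×Y}; counting gives |τ_{X×Y}| = 36.


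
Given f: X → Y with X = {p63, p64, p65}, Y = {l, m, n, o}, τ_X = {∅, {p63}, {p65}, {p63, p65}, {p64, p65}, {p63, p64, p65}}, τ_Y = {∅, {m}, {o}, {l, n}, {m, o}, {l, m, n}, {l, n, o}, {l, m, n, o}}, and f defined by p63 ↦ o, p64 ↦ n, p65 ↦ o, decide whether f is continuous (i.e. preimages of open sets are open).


f is NOT continuous.

Compute f^{-1}(U) for each U ∈ τ_Y:
  U = ∅: f^{-1}(U) = ∅ ∈ τ_X ✓.
  U = {m}: f^{-1}(U) = ∅ ∈ τ_X ✓.
  U = {o}: f^{-1}(U) = {p63, p65} ∈ τ_X ✓.
  U = {l, n}: f^{-1}(U) = {p64} ∉ τ_X ✗.
  U = {m, o}: f^{-1}(U) = {p63, p65} ∈ τ_X ✓.
  U = {l, m, n}: f^{-1}(U) = {p64} ∉ τ_X ✗.
  U = {l, n, o}: f^{-1}(U) = {p63, p64, p65} ∈ τ_X ✓.
  U = {l, m, n, o}: f^{-1}(U) = {p63, p64, p65} ∈ τ_X ✓.
Found U = {l, n} with f^{-1}(U) = {p64} not in τ_X. Therefore f is NOT continuous.
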